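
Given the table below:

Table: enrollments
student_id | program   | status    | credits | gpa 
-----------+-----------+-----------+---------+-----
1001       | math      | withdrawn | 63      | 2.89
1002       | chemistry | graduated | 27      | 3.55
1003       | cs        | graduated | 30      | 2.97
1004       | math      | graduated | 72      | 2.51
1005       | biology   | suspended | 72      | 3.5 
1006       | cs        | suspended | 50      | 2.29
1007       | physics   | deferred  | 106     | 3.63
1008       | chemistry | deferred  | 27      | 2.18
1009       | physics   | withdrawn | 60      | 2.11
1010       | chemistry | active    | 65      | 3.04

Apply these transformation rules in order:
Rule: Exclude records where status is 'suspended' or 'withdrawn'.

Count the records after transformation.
6

Step 1: Count records to exclude
  - 2 (suspended) + 2 (withdrawn) = 4 records
Step 2: Total records: 10
Step 3: Remaining = 10 - 4 = 6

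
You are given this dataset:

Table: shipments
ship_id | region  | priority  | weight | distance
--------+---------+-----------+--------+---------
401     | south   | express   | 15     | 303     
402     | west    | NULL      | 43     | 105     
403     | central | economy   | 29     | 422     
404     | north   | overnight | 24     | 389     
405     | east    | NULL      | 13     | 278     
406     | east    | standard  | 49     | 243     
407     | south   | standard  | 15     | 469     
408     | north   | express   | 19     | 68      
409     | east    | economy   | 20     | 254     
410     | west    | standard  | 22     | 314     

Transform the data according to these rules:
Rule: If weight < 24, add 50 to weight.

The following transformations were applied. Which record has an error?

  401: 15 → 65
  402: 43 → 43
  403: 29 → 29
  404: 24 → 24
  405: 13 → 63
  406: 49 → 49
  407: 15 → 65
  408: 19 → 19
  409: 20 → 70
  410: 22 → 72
Record 408 has an error. The correct transformed value should be 69, not 19.

Step 1: Check each record against the rule
Step 2: Record 408 has weight = 19
Step 3: Since 19 < 24, the bonus should have been applied
Step 4: Correct value = 69, but claimed value = 19
Conclusion: Record 408 has the error.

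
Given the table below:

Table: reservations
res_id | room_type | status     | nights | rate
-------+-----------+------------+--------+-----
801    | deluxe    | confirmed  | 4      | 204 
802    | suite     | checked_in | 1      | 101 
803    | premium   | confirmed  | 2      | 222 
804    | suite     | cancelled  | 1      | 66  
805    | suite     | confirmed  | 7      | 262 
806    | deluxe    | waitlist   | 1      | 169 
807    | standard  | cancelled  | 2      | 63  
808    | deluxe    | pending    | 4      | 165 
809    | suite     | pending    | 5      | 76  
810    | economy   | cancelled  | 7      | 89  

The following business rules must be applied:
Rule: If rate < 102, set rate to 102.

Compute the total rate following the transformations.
1532

Step 1: 5 records have rate < 102
Step 2: These records originally summed to 395
Step 3: After setting to minimum: 5 × 102 = 510
Step 4: Unaffected records sum: 1022
Step 5: Final sum = 510 + 1022 = 1532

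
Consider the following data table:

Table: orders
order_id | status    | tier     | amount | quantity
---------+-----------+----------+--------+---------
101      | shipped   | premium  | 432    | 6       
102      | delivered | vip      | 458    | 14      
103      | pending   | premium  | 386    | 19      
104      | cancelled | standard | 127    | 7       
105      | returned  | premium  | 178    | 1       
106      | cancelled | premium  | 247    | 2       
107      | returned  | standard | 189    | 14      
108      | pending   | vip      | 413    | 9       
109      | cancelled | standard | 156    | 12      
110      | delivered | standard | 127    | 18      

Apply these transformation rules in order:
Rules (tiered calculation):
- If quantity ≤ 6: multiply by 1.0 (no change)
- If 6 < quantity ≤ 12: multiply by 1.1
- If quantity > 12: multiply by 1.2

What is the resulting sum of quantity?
117.8

Step 1: Tier 1 (quantity ≤ 6): 3 records, sum = 9 × 1.0 = 9.0
Step 2: Tier 2 (6 < quantity ≤ 12): 3 records, sum = 28 × 1.1 = 30.8
Step 3: Tier 3 (quantity > 12): 4 records, sum = 65 × 1.2 = 78.0
Step 4: Final sum = 9.0 + 30.8 + 78.0 = 117.8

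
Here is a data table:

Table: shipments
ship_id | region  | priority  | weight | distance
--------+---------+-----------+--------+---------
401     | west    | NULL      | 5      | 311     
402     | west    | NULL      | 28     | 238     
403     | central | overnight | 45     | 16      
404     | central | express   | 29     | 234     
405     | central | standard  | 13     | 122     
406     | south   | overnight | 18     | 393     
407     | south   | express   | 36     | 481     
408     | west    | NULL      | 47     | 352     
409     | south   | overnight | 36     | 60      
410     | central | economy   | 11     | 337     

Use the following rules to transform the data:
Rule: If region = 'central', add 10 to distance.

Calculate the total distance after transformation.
2584

Step 1: Count records where region = 'central': 4
Step 2: Total bonus added: 4 × 10 = 40
Step 3: Original sum of distance: 2544
Step 4: Final sum = 2544 + 40 = 2584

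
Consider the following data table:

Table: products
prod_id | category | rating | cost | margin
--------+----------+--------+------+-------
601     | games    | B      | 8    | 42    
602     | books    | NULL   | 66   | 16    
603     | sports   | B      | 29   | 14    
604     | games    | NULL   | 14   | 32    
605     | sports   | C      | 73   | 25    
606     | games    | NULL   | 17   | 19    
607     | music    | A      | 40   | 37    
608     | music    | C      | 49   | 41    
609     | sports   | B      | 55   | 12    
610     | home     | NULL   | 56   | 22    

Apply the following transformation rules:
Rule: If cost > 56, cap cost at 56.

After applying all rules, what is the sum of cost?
380

Step 1: 2 records have cost > 56
Step 2: These records originally summed to 139
Step 3: After capping: 2 × 56 = 112
Step 4: Unaffected records sum: 268
Step 5: Final sum = 112 + 268 = 380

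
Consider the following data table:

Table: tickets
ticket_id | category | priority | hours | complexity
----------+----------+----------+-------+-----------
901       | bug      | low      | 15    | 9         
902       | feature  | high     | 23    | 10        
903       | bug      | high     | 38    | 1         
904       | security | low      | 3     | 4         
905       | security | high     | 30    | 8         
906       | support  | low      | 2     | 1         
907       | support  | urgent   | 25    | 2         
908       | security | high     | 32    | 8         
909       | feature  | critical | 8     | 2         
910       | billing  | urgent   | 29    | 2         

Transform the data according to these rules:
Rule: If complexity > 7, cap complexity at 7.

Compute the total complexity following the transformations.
40

Step 1: 4 records have complexity > 7
Step 2: These records originally summed to 35
Step 3: After capping: 4 × 7 = 28
Step 4: Unaffected records sum: 12
Step 5: Final sum = 28 + 12 = 40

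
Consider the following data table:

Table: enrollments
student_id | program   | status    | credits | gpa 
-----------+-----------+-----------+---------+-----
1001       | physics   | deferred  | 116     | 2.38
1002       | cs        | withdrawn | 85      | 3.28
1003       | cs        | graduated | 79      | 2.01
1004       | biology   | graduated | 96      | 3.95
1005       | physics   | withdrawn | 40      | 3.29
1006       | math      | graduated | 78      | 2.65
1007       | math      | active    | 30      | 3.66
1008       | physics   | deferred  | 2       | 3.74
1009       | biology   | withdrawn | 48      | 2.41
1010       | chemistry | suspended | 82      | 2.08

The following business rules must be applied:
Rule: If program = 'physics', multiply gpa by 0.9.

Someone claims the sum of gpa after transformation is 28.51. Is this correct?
Yes, the result is correct.

Step 1: Calculate the correct sum after transformation
Step 2: Apply multiplier 0.9 to records where program = 'physics'
Step 3: Correct result = 28.51
Step 4: Claimed result = 28.51
Step 5: 28.51 = 28.51 ✓
Conclusion: The claimed result is correct.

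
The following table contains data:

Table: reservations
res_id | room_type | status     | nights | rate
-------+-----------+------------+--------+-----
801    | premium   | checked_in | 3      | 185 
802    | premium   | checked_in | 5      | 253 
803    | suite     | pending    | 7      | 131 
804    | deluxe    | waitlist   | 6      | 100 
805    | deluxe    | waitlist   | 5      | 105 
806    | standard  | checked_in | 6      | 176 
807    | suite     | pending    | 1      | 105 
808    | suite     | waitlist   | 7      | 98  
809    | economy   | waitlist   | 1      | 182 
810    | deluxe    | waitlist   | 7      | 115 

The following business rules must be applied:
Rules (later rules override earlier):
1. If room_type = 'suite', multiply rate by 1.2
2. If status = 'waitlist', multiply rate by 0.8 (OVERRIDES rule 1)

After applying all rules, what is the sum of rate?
1377.2

Step 1: Rule 2 takes priority for records with status = 'waitlist'
  - 5 records: 600 × 0.8 = 480.0
Step 2: Rule 1 applies to remaining records with room_type = 'suite'
  - 2 records: 236 × 1.2 = 283.2
Step 3: Other records unchanged: 614
Step 4: Final sum = 480.0 + 283.2 + 614 = 1377.2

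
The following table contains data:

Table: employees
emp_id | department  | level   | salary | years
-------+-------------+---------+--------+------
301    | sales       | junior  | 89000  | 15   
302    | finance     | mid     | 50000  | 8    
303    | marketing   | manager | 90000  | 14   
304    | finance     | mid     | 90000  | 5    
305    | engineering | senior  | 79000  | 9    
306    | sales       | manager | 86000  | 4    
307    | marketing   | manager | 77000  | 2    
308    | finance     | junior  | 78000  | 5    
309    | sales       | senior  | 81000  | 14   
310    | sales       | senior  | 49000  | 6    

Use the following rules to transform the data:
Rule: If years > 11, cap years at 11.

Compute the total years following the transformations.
72

Step 1: 3 records have years > 11
Step 2: These records originally summed to 43
Step 3: After capping: 3 × 11 = 33
Step 4: Unaffected records sum: 39
Step 5: Final sum = 33 + 39 = 72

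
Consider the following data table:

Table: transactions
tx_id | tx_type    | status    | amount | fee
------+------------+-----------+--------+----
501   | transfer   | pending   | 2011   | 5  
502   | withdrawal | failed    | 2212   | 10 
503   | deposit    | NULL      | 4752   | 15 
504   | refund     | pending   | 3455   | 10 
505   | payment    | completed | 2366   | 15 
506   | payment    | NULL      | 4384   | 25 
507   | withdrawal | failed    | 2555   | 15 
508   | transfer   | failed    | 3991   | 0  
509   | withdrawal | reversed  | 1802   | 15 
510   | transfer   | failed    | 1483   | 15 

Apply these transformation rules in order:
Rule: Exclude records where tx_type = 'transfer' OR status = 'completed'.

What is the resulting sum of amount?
19160

Step 1: Find records where tx_type = 'transfer' OR status = 'completed'
Step 2: 4 records match, summing to 9851
Step 3: Original sum: 29011
Step 4: Remaining sum = 29011 - 9851 = 19160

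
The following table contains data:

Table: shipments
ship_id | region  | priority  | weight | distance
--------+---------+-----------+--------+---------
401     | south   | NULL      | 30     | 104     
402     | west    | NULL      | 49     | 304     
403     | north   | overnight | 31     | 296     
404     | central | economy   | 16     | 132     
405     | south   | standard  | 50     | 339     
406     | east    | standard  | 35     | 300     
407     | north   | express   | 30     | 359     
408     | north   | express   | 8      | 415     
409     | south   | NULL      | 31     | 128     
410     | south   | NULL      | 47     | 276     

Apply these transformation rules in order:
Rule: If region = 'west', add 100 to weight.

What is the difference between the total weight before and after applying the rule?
100

Step 1: Original sum of weight = 327
Step 2: 1 records have region = 'west'
Step 3: Each affected record changes by 100
Step 4: Total change = 1 × 100 = 100
Step 5: New sum = 327 + 100 = 427
Step 6: Difference = |427 - 327| = 100
        (Sum increased by 100)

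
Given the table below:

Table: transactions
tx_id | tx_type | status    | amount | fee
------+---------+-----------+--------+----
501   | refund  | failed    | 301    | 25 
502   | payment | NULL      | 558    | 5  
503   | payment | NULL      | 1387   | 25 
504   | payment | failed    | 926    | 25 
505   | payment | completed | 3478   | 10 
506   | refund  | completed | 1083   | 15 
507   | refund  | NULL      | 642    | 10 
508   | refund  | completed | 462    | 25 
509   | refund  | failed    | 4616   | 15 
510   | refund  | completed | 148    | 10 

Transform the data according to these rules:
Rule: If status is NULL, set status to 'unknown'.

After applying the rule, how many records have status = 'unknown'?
3

Step 1: Count records where status IS NULL
Step 2: Found 3 records with NULL status
Step 3: These records will have status set to 'unknown'
Step 4: Records already having status = 'unknown': 0
Step 5: Answer: 3 + 0 = 3 records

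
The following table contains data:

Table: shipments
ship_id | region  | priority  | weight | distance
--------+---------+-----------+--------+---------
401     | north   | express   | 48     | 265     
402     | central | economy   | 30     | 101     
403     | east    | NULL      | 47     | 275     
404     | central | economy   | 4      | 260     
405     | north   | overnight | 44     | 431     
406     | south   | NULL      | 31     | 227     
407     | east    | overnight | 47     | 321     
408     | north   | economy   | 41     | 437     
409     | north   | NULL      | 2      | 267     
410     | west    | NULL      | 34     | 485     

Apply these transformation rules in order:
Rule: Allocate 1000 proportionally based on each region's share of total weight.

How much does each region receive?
central: 103.66, east: 286.59, north: 411.59, south: 94.51, west: 103.66

Step 1: Calculate total weight = 328
Step 2: Calculate each region's proportion:
  central: 34/328 = 10.37% → 103.66
  east: 94/328 = 28.66% → 286.59
  north: 135/328 = 41.16% → 411.59
  south: 31/328 = 9.45% → 94.51
  west: 34/328 = 10.37% → 103.66
Step 3: Verify: sum of allocations ≈ 1000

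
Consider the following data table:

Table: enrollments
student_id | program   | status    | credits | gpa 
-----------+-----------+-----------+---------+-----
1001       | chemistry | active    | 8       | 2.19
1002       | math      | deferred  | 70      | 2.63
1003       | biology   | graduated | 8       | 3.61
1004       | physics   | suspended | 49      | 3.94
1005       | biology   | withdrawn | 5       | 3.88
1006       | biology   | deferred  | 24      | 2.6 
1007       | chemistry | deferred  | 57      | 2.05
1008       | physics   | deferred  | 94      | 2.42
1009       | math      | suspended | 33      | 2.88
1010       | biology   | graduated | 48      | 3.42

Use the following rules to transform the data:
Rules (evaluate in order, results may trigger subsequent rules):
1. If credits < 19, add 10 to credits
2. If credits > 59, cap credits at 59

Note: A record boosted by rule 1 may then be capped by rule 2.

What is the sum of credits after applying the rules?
380

Step 1: Apply rule 1 to records with credits < 19
  - 3 records get bonus of 10
  - Of these, 0 records then exceed 59 and get capped
Step 2: Apply rule 2 to records with credits > 59
  - 2 records (original) are capped
Step 3: Calculate final sum = 380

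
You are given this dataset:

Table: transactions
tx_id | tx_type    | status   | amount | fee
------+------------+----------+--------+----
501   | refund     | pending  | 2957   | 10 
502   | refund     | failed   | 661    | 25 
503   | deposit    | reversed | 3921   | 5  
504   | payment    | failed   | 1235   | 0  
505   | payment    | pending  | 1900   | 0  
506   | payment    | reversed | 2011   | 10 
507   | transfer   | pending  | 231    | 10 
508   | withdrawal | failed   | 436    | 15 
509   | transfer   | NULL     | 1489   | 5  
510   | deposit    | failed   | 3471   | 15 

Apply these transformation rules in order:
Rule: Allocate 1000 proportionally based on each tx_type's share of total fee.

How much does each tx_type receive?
deposit: 210.53, payment: 105.26, refund: 368.42, transfer: 157.89, withdrawal: 157.89

Step 1: Calculate total fee = 95
Step 2: Calculate each tx_type's proportion:
  deposit: 20/95 = 21.05% → 210.53
  payment: 10/95 = 10.53% → 105.26
  refund: 35/95 = 36.84% → 368.42
  transfer: 15/95 = 15.79% → 157.89
  withdrawal: 15/95 = 15.79% → 157.89
Step 3: Verify: sum of allocations ≈ 1000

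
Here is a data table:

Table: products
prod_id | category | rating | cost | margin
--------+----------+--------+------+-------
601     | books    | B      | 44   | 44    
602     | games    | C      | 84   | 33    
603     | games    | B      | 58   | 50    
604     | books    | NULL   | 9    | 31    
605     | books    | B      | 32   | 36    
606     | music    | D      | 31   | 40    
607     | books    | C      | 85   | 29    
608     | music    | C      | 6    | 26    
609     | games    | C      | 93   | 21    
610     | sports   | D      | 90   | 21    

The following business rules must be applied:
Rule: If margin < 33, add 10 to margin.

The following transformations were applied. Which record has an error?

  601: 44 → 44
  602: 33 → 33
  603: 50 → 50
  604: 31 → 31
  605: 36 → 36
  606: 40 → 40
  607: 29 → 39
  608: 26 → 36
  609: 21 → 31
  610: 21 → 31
Record 604 has an error. The correct transformed value should be 41, not 31.

Step 1: Check each record against the rule
Step 2: Record 604 has margin = 31
Step 3: Since 31 < 33, the bonus should have been applied
Step 4: Correct value = 41, but claimed value = 31
Conclusion: Record 604 has the error.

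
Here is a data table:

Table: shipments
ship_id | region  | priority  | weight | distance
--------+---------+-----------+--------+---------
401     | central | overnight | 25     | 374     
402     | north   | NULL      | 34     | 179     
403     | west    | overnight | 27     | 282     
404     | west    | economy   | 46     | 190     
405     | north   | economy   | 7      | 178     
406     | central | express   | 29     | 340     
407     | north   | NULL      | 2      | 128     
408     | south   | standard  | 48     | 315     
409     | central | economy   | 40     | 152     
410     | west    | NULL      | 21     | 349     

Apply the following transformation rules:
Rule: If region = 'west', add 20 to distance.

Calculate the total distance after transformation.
2547

Step 1: Count records where region = 'west': 3
Step 2: Total bonus added: 3 × 20 = 60
Step 3: Original sum of distance: 2487
Step 4: Final sum = 2487 + 60 = 2547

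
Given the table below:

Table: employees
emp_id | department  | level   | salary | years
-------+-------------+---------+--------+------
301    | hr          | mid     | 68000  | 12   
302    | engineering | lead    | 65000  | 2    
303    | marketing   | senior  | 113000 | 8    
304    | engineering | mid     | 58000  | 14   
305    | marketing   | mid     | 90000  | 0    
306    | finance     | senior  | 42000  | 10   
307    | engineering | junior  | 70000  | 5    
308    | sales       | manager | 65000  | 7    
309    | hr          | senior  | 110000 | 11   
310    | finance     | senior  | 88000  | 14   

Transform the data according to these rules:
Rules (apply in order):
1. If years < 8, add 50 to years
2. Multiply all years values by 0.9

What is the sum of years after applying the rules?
254.7

Step 1: Apply Rule 1 - Add 50 to records with years < 8
  - 4 records affected: 14 + (4 × 50) = 214
  - Unaffected records: 69
  - Sum after Rule 1: 283
Step 2: Apply Rule 2 - Multiply all by 0.9
  - 283 × 0.9 = 254.7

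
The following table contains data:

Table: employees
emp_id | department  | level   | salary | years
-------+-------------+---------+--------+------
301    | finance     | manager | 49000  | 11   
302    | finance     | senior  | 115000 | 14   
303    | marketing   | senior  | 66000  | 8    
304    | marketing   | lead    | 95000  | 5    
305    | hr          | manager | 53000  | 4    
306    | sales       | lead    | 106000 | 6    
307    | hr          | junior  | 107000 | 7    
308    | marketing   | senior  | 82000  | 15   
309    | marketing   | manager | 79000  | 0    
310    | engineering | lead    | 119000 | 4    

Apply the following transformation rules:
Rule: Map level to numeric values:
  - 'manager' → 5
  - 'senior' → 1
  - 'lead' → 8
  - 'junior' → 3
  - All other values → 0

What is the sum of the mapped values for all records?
45

Step 1: Apply mapping to each record
Step 2: Count by status:
  'manager': 3 records × 5 = 15
  'senior': 3 records × 1 = 3
  'lead': 3 records × 8 = 24
  'junior': 1 records × 3 = 3
Step 3: Sum all mapped values = 45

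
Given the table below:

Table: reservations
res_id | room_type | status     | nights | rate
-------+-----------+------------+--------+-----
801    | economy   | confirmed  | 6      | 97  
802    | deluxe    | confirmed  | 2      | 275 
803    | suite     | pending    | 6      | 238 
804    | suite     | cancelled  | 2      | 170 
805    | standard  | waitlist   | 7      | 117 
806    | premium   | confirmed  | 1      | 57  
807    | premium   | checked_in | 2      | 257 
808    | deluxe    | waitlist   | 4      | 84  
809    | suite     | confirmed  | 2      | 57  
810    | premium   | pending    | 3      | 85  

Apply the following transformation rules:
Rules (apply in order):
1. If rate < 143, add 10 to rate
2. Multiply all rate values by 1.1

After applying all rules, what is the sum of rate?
1646.7

Step 1: Apply Rule 1 - Add 10 to records with rate < 143
  - 6 records affected: 497 + (6 × 10) = 557
  - Unaffected records: 940
  - Sum after Rule 1: 1497
Step 2: Apply Rule 2 - Multiply all by 1.1
  - 1497 × 1.1 = 1646.7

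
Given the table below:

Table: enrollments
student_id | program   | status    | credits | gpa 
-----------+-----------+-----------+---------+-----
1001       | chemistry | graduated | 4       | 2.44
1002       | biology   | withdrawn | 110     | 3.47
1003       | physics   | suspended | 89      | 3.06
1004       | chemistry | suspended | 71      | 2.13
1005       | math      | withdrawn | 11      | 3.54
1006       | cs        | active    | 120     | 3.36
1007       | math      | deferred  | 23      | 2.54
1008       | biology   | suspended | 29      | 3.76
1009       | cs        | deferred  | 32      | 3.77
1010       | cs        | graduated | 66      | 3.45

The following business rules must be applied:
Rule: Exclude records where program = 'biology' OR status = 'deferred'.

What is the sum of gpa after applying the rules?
17.98

Step 1: Find records where program = 'biology' OR status = 'deferred'
Step 2: 4 records match, summing to 13.54
Step 3: Original sum: 31.52
Step 4: Remaining sum = 31.52 - 13.54 = 17.98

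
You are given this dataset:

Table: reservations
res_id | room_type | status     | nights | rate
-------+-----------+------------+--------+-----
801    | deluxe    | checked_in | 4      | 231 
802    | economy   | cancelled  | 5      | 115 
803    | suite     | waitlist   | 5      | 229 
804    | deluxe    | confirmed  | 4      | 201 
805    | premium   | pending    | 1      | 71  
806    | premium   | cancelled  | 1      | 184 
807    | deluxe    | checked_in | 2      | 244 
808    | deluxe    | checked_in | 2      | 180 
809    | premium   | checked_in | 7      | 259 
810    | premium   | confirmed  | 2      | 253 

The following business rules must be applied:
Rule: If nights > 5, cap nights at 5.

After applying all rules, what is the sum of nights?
31

Step 1: 1 records have nights > 5
Step 2: These records originally summed to 7
Step 3: After capping: 1 × 5 = 5
Step 4: Unaffected records sum: 26
Step 5: Final sum = 5 + 26 = 31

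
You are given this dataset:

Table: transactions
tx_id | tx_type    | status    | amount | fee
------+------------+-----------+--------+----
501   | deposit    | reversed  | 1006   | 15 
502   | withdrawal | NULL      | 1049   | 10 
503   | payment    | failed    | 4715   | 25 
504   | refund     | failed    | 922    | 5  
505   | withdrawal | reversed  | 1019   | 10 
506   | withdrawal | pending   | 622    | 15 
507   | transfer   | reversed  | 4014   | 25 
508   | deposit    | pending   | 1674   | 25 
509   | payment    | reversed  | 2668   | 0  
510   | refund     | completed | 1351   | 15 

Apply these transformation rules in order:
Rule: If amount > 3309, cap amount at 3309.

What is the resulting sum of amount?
16929

Step 1: 2 records have amount > 3309
Step 2: These records originally summed to 8729
Step 3: After capping: 2 × 3309 = 6618
Step 4: Unaffected records sum: 10311
Step 5: Final sum = 6618 + 10311 = 16929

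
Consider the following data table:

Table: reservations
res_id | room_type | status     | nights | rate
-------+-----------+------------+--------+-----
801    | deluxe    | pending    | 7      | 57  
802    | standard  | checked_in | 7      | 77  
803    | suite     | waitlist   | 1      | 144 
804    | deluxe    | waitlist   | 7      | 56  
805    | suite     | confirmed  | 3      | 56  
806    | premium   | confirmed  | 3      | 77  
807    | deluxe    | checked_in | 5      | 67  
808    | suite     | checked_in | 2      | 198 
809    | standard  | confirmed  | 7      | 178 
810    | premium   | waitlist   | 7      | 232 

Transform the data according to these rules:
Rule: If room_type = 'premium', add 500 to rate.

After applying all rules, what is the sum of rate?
2142

Step 1: Count records where room_type = 'premium': 2
Step 2: Total bonus added: 2 × 500 = 1000
Step 3: Original sum of rate: 1142
Step 4: Final sum = 1142 + 1000 = 2142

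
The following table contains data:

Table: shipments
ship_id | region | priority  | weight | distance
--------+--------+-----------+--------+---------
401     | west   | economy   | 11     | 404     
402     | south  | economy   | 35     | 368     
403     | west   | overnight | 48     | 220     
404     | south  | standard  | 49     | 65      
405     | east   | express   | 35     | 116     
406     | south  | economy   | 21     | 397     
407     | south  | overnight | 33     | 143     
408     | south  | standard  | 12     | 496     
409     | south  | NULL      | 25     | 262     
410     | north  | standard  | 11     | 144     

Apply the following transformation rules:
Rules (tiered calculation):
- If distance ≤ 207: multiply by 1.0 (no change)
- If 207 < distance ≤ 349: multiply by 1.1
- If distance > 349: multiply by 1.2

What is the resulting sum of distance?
2996.2

Step 1: Tier 1 (distance ≤ 207): 4 records, sum = 468 × 1.0 = 468.0
Step 2: Tier 2 (207 < distance ≤ 349): 2 records, sum = 482 × 1.1 = 530.2
Step 3: Tier 3 (distance > 349): 4 records, sum = 1665 × 1.2 = 1998.0
Step 4: Final sum = 468.0 + 530.2 + 1998.0 = 2996.2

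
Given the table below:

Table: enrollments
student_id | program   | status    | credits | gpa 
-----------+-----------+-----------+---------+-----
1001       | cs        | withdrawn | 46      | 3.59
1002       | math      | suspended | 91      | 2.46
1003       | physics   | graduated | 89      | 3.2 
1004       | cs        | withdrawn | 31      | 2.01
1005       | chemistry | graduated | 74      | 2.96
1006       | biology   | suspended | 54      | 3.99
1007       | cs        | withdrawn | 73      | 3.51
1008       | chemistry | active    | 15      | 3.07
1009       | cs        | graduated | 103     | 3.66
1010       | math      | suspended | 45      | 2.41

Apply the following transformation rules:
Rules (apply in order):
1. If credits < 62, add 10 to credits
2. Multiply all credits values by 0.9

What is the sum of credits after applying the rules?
603.9

Step 1: Apply Rule 1 - Add 10 to records with credits < 62
  - 5 records affected: 191 + (5 × 10) = 241
  - Unaffected records: 430
  - Sum after Rule 1: 671
Step 2: Apply Rule 2 - Multiply all by 0.9
  - 671 × 0.9 = 603.9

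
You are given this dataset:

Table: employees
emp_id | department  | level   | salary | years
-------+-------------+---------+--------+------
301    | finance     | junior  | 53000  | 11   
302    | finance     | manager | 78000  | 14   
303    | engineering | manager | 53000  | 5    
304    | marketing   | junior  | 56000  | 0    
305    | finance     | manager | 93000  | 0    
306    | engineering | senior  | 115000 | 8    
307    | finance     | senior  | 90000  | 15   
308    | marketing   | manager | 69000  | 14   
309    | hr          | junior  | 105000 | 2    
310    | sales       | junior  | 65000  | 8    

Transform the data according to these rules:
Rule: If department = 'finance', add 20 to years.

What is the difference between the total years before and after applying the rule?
80

Step 1: Original sum of years = 77
Step 2: 4 records have department = 'finance'
Step 3: Each affected record changes by 20
Step 4: Total change = 4 × 20 = 80
Step 5: New sum = 77 + 80 = 157
Step 6: Difference = |157 - 77| = 80
        (Sum increased by 80)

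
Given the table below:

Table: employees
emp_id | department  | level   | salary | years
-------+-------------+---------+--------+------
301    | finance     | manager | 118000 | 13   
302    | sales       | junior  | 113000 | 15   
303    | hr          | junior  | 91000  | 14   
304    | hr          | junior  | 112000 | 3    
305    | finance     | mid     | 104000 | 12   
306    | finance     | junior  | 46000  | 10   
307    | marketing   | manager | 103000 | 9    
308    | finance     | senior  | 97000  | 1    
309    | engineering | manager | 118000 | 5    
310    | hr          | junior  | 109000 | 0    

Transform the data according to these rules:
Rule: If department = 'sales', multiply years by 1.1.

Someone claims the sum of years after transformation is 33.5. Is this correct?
No, the correct result is 83.5.

Step 1: Calculate the correct sum after transformation
Step 2: Apply multiplier 1.1 to records where department = 'sales'
Step 3: Correct result = 83.5
Step 4: Claimed result = 33.5
Step 5: 83.5 ≠ 33.5
Conclusion: The claimed result is incorrect. The correct answer is 83.5.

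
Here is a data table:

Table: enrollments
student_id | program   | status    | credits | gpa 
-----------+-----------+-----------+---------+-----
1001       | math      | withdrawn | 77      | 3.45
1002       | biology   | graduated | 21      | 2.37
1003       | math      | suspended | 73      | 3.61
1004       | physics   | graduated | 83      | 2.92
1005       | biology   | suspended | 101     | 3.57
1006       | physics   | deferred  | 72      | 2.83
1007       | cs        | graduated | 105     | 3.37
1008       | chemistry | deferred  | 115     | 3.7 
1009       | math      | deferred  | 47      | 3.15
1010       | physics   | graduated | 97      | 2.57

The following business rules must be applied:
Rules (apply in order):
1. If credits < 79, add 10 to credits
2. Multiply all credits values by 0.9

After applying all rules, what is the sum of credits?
756.9

Step 1: Apply Rule 1 - Add 10 to records with credits < 79
  - 5 records affected: 290 + (5 × 10) = 340
  - Unaffected records: 501
  - Sum after Rule 1: 841
Step 2: Apply Rule 2 - Multiply all by 0.9
  - 841 × 0.9 = 756.9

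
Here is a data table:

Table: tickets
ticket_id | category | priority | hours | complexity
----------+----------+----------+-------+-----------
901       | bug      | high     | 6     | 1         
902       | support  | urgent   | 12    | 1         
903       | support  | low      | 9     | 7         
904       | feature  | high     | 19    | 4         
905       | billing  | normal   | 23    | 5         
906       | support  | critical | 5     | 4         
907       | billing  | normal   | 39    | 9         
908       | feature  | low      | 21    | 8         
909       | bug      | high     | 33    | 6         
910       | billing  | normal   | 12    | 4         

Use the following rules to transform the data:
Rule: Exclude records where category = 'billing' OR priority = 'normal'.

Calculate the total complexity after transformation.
31

Step 1: Find records where category = 'billing' OR priority = 'normal'
Step 2: 3 records match, summing to 18
Step 3: Original sum: 49
Step 4: Remaining sum = 49 - 18 = 31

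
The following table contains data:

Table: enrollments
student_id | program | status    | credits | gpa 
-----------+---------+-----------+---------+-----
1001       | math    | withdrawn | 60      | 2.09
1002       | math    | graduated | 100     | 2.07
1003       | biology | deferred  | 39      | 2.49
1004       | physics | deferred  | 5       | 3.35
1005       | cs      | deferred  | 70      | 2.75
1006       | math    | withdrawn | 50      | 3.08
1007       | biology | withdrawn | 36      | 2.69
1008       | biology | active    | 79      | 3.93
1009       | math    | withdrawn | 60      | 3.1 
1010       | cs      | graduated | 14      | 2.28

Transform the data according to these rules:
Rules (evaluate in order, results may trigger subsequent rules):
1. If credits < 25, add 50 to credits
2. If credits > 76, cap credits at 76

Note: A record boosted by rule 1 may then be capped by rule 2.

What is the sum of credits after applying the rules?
586

Step 1: Apply rule 1 to records with credits < 25
  - 2 records get bonus of 50
  - Of these, 0 records then exceed 76 and get capped
Step 2: Apply rule 2 to records with credits > 76
  - 2 records (original) are capped
Step 3: Calculate final sum = 586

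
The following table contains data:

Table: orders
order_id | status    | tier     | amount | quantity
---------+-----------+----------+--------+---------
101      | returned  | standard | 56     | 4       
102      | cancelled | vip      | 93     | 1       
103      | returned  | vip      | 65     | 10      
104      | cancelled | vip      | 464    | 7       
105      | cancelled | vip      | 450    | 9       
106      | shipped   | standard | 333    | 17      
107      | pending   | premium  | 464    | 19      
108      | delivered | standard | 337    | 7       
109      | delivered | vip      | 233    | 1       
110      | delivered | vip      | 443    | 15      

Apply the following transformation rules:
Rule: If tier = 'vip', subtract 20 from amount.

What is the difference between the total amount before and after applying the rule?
120

Step 1: Original sum of amount = 2938
Step 2: 6 records have tier = 'vip'
Step 3: Each affected record changes by -20
Step 4: Total change = 6 × -20 = -120
Step 5: New sum = 2938 + -120 = 2818
Step 6: Difference = |2818 - 2938| = 120
        (Sum decreased by 120)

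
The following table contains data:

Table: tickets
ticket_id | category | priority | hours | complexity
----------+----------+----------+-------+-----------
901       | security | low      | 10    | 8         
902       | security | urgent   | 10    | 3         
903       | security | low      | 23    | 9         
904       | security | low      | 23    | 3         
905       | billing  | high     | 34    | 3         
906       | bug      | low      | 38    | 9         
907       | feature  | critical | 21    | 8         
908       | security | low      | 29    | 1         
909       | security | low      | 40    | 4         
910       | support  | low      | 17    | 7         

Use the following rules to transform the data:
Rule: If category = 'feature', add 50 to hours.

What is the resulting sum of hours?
295

Step 1: Count records where category = 'feature': 1
Step 2: Total bonus added: 1 × 50 = 50
Step 3: Original sum of hours: 245
Step 4: Final sum = 245 + 50 = 295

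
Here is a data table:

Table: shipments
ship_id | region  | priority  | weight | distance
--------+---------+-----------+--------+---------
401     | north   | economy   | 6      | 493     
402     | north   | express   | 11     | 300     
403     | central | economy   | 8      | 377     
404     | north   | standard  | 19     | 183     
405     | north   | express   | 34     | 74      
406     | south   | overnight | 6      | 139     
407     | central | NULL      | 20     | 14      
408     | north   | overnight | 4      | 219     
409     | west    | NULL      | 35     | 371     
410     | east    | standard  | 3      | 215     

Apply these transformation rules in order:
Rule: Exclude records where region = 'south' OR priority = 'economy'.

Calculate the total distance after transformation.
1376

Step 1: Find records where region = 'south' OR priority = 'economy'
Step 2: 3 records match, summing to 1009
Step 3: Original sum: 2385
Step 4: Remaining sum = 2385 - 1009 = 1376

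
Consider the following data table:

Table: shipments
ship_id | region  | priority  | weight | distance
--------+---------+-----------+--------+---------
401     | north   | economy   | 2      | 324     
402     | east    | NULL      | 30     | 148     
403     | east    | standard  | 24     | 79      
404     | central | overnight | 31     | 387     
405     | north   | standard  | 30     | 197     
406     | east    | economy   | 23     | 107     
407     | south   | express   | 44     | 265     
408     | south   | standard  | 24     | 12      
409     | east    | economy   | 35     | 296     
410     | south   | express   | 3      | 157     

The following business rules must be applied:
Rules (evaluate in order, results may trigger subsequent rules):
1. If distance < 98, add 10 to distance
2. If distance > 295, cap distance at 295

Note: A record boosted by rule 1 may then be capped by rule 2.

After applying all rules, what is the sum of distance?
1870

Step 1: Apply rule 1 to records with distance < 98
  - 2 records get bonus of 10
  - Of these, 0 records then exceed 295 and get capped
Step 2: Apply rule 2 to records with distance > 295
  - 3 records (original) are capped
Step 3: Calculate final sum = 1870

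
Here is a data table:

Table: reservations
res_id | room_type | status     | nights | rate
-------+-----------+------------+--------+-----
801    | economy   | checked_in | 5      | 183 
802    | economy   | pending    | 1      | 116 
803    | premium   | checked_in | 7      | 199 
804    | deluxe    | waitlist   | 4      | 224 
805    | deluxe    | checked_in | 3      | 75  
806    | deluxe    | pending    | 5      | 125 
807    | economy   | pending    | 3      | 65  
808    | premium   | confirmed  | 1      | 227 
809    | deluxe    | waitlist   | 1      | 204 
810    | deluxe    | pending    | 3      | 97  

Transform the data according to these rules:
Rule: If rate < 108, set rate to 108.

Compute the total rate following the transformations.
1602

Step 1: 3 records have rate < 108
Step 2: These records originally summed to 237
Step 3: After setting to minimum: 3 × 108 = 324
Step 4: Unaffected records sum: 1278
Step 5: Final sum = 324 + 1278 = 1602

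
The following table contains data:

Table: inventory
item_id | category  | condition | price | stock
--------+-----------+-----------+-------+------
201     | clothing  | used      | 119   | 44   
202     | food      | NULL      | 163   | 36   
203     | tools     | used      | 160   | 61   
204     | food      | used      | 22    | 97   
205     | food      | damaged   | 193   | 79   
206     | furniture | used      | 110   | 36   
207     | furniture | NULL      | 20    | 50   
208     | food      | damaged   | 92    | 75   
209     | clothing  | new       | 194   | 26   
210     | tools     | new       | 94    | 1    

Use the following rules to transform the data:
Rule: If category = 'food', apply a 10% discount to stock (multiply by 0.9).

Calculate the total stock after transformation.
476.3

Step 1: Records with category = 'food' have total stock = 287
Step 2: Apply multiplier: 287 × 0.9 = 258.3
Step 3: Other records total: 218
Step 4: Final sum = 258.3 + 218 = 476.3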